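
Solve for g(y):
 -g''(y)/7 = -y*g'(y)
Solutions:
 g(y) = C1 + C2*erfi(sqrt(14)*y/2)


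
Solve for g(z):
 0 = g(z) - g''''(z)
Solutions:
 g(z) = C1*exp(-z) + C2*exp(z) + C3*sin(z) + C4*cos(z)


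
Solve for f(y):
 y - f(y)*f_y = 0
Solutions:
 f(y) = -sqrt(C1 + y^2)
 f(y) = sqrt(C1 + y^2)


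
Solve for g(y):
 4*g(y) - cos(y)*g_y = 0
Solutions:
 g(y) = C1*(sin(y)^2 + 2*sin(y) + 1)/(sin(y)^2 - 2*sin(y) + 1)


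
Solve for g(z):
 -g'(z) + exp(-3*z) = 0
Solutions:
 g(z) = C1 - exp(-3*z)/3


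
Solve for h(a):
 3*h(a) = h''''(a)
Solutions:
 h(a) = C1*exp(-3^(1/4)*a) + C2*exp(3^(1/4)*a) + C3*sin(3^(1/4)*a) + C4*cos(3^(1/4)*a)


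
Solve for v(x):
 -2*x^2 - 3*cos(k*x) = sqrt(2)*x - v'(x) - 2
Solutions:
 v(x) = C1 + 2*x^3/3 + sqrt(2)*x^2/2 - 2*x + 3*sin(k*x)/k


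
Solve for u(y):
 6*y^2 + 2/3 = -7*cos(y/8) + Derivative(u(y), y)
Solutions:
 u(y) = C1 + 2*y^3 + 2*y/3 + 56*sin(y/8)


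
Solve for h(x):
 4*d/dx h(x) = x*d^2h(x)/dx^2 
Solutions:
 h(x) = C1 + C2*x^5


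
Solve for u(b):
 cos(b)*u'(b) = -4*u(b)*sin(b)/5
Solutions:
 u(b) = C1*cos(b)^(4/5)


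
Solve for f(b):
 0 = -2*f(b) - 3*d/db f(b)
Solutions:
 f(b) = C1*exp(-2*b/3)


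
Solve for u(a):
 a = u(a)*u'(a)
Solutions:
 u(a) = -sqrt(C1 + a^2)
 u(a) = sqrt(C1 + a^2)


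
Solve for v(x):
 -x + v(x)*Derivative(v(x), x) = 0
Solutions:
 v(x) = -sqrt(C1 + x^2)
 v(x) = sqrt(C1 + x^2)


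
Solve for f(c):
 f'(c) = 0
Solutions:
 f(c) = C1


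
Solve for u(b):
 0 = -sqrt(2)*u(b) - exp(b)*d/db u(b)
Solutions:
 u(b) = C1*exp(sqrt(2)*exp(-b))


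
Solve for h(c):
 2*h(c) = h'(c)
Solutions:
 h(c) = C1*exp(2*c)


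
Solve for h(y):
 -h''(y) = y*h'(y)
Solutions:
 h(y) = C1 + C2*erf(sqrt(2)*y/2)


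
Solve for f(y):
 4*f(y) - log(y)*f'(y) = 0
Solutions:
 f(y) = C1*exp(4*li(y))


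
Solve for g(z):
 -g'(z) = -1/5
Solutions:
 g(z) = C1 + z/5


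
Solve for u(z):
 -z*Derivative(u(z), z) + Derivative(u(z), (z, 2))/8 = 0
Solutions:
 u(z) = C1 + C2*erfi(2*z)


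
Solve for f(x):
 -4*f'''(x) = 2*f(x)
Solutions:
 f(x) = C3*exp(-2^(2/3)*x/2) + (C1*sin(2^(2/3)*sqrt(3)*x/4) + C2*cos(2^(2/3)*sqrt(3)*x/4))*exp(2^(2/3)*x/4)


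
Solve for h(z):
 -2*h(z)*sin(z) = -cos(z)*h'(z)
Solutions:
 h(z) = C1/cos(z)^2


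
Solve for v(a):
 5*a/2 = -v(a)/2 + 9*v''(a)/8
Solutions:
 v(a) = C1*exp(-2*a/3) + C2*exp(2*a/3) - 5*a


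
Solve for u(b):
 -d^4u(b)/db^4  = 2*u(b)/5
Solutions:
 u(b) = (C1*sin(10^(3/4)*b/10) + C2*cos(10^(3/4)*b/10))*exp(-10^(3/4)*b/10) + (C3*sin(10^(3/4)*b/10) + C4*cos(10^(3/4)*b/10))*exp(10^(3/4)*b/10)


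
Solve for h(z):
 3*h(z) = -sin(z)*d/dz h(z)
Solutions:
 h(z) = C1*(cos(z) + 1)^(3/2)/(cos(z) - 1)^(3/2)


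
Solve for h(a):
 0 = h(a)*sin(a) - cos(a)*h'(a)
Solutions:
 h(a) = C1/cos(a)


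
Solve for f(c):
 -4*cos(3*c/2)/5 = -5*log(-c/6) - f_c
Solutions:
 f(c) = C1 - 5*c*log(-c) + 5*c + 5*c*log(6) + 8*sin(3*c/2)/15


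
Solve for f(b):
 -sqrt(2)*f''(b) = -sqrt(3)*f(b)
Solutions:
 f(b) = C1*exp(-2^(3/4)*3^(1/4)*b/2) + C2*exp(2^(3/4)*3^(1/4)*b/2)


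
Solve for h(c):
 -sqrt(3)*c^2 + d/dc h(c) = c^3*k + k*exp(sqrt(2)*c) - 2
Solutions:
 h(c) = C1 + c^4*k/4 + sqrt(3)*c^3/3 - 2*c + sqrt(2)*k*exp(sqrt(2)*c)/2


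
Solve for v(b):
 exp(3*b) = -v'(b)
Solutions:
 v(b) = C1 - exp(3*b)/3


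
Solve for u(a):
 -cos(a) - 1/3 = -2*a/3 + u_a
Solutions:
 u(a) = C1 + a^2/3 - a/3 - sin(a)


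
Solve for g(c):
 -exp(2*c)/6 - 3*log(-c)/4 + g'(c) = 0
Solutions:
 g(c) = C1 + 3*c*log(-c)/4 - 3*c/4 + exp(2*c)/12


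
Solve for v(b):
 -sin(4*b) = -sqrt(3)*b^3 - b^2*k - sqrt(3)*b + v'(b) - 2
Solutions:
 v(b) = C1 + sqrt(3)*b^4/4 + b^3*k/3 + sqrt(3)*b^2/2 + 2*b + cos(4*b)/4


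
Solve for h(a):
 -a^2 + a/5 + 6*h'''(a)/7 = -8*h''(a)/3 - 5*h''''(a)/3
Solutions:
 h(a) = C1 + C2*a + a^4/32 - 59*a^3/1120 - 5757*a^2/31360 + (C3*sin(sqrt(1879)*a/35) + C4*cos(sqrt(1879)*a/35))*exp(-9*a/35)


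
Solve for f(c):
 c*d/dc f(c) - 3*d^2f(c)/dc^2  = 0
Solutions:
 f(c) = C1 + C2*erfi(sqrt(6)*c/6)


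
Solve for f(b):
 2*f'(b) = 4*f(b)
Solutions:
 f(b) = C1*exp(2*b)


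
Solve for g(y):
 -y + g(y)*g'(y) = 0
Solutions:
 g(y) = -sqrt(C1 + y^2)
 g(y) = sqrt(C1 + y^2)


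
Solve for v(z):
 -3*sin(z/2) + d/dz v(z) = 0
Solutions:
 v(z) = C1 - 6*cos(z/2)


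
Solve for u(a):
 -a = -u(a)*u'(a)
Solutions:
 u(a) = -sqrt(C1 + a^2)
 u(a) = sqrt(C1 + a^2)


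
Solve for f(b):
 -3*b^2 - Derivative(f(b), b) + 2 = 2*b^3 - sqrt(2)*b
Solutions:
 f(b) = C1 - b^4/2 - b^3 + sqrt(2)*b^2/2 + 2*b


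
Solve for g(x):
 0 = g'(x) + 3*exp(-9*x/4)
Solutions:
 g(x) = C1 + 4*exp(-9*x/4)/3


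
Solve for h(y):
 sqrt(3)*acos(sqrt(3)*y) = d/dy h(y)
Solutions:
 h(y) = C1 + sqrt(3)*(y*acos(sqrt(3)*y) - sqrt(3)*sqrt(1 - 3*y^2)/3)


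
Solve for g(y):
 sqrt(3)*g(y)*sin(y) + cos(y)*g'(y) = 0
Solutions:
 g(y) = C1*cos(y)^(sqrt(3))


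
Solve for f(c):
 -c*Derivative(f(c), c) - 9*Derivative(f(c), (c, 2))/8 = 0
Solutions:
 f(c) = C1 + C2*erf(2*c/3)


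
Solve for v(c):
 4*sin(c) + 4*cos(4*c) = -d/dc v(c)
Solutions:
 v(c) = C1 - sin(4*c) + 4*cos(c)


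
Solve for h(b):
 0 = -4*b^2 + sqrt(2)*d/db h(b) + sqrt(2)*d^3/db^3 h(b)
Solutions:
 h(b) = C1 + C2*sin(b) + C3*cos(b) + 2*sqrt(2)*b^3/3 - 4*sqrt(2)*b


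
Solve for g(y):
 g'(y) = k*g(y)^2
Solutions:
 g(y) = -1/(C1 + k*y)


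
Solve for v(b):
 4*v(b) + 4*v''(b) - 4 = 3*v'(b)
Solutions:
 v(b) = (C1*sin(sqrt(55)*b/8) + C2*cos(sqrt(55)*b/8))*exp(3*b/8) + 1


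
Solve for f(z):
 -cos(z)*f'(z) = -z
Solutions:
 f(z) = C1 + Integral(z/cos(z), z)


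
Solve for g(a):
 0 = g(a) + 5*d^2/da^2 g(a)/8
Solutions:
 g(a) = C1*sin(2*sqrt(10)*a/5) + C2*cos(2*sqrt(10)*a/5)


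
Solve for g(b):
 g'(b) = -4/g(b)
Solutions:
 g(b) = -sqrt(C1 - 8*b)
 g(b) = sqrt(C1 - 8*b)


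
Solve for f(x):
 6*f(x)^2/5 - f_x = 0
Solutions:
 f(x) = -5/(C1 + 6*x)


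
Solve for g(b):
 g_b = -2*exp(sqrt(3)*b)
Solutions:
 g(b) = C1 - 2*sqrt(3)*exp(sqrt(3)*b)/3


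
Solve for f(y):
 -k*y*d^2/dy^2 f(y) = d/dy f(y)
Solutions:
 f(y) = C1 + y^(((re(k) - 1)*re(k) + im(k)^2)/(re(k)^2 + im(k)^2))*(C2*sin(log(y)*Abs(im(k))/(re(k)^2 + im(k)^2)) + C3*cos(log(y)*im(k)/(re(k)^2 + im(k)^2)))


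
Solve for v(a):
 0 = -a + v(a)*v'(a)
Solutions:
 v(a) = -sqrt(C1 + a^2)
 v(a) = sqrt(C1 + a^2)


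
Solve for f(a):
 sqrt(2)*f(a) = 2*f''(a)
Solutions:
 f(a) = C1*exp(-2^(3/4)*a/2) + C2*exp(2^(3/4)*a/2)


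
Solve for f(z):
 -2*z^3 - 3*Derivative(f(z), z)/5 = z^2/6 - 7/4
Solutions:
 f(z) = C1 - 5*z^4/6 - 5*z^3/54 + 35*z/12


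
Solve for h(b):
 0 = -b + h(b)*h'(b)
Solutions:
 h(b) = -sqrt(C1 + b^2)
 h(b) = sqrt(C1 + b^2)


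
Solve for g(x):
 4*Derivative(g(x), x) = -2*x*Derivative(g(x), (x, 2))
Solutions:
 g(x) = C1 + C2/x


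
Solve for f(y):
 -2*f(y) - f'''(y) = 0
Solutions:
 f(y) = C3*exp(-2^(1/3)*y) + (C1*sin(2^(1/3)*sqrt(3)*y/2) + C2*cos(2^(1/3)*sqrt(3)*y/2))*exp(2^(1/3)*y/2)


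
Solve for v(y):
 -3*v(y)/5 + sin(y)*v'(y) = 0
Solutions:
 v(y) = C1*(cos(y) - 1)^(3/10)/(cos(y) + 1)^(3/10)


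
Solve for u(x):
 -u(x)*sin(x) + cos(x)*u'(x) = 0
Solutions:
 u(x) = C1/cos(x)


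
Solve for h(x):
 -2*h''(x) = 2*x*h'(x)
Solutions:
 h(x) = C1 + C2*erf(sqrt(2)*x/2)


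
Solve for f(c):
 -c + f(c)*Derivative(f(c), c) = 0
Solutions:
 f(c) = -sqrt(C1 + c^2)
 f(c) = sqrt(C1 + c^2)


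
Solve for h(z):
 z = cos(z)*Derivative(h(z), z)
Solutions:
 h(z) = C1 + Integral(z/cos(z), z)


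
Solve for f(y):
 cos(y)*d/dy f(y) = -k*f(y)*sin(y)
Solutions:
 f(y) = C1*exp(k*log(cos(y)))


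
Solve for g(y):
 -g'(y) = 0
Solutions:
 g(y) = C1


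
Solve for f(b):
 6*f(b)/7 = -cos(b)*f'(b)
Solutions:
 f(b) = C1*(sin(b) - 1)^(3/7)/(sin(b) + 1)^(3/7)


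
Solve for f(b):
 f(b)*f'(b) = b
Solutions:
 f(b) = -sqrt(C1 + b^2)
 f(b) = sqrt(C1 + b^2)


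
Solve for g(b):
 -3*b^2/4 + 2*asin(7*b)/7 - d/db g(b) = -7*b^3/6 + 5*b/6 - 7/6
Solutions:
 g(b) = C1 + 7*b^4/24 - b^3/4 - 5*b^2/12 + 2*b*asin(7*b)/7 + 7*b/6 + 2*sqrt(1 - 49*b^2)/49


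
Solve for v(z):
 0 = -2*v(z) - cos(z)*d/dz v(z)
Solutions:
 v(z) = C1*(sin(z) - 1)/(sin(z) + 1)


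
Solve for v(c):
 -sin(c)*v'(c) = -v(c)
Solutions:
 v(c) = C1*sqrt(cos(c) - 1)/sqrt(cos(c) + 1)


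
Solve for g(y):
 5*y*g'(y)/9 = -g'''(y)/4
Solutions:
 g(y) = C1 + Integral(C2*airyai(-60^(1/3)*y/3) + C3*airybi(-60^(1/3)*y/3), y)


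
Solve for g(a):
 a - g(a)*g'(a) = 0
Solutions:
 g(a) = -sqrt(C1 + a^2)
 g(a) = sqrt(C1 + a^2)


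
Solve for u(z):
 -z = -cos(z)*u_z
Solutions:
 u(z) = C1 + Integral(z/cos(z), z)


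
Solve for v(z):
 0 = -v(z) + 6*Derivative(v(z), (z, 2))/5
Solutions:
 v(z) = C1*exp(-sqrt(30)*z/6) + C2*exp(sqrt(30)*z/6)


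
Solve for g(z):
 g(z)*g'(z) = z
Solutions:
 g(z) = -sqrt(C1 + z^2)
 g(z) = sqrt(C1 + z^2)


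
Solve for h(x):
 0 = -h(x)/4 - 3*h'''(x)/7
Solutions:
 h(x) = C3*exp(x*(-126^(1/3) + 3*14^(1/3)*3^(2/3))/24)*sin(14^(1/3)*3^(1/6)*x/4) + C4*exp(x*(-126^(1/3) + 3*14^(1/3)*3^(2/3))/24)*cos(14^(1/3)*3^(1/6)*x/4) + C5*exp(-x*(126^(1/3) + 3*14^(1/3)*3^(2/3))/24) + (C1*sin(14^(1/3)*3^(1/6)*x/4) + C2*cos(14^(1/3)*3^(1/6)*x/4))*exp(126^(1/3)*x/12)


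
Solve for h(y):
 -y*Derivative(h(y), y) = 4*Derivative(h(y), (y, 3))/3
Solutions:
 h(y) = C1 + Integral(C2*airyai(-6^(1/3)*y/2) + C3*airybi(-6^(1/3)*y/2), y)


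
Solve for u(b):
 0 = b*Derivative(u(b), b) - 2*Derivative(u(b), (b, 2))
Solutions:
 u(b) = C1 + C2*erfi(b/2)


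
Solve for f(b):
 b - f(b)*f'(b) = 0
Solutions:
 f(b) = -sqrt(C1 + b^2)
 f(b) = sqrt(C1 + b^2)


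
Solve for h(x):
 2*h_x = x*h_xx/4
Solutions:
 h(x) = C1 + C2*x^9


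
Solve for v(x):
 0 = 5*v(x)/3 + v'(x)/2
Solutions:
 v(x) = C1*exp(-10*x/3)


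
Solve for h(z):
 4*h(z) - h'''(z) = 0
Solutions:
 h(z) = C3*exp(2^(2/3)*z) + (C1*sin(2^(2/3)*sqrt(3)*z/2) + C2*cos(2^(2/3)*sqrt(3)*z/2))*exp(-2^(2/3)*z/2)


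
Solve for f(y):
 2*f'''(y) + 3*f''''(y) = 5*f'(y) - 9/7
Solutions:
 f(y) = C1 + C4*exp(y) + 9*y/35 + (C2*sin(sqrt(35)*y/6) + C3*cos(sqrt(35)*y/6))*exp(-5*y/6)


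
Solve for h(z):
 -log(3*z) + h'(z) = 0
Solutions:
 h(z) = C1 + z*log(z) - z + z*log(3)


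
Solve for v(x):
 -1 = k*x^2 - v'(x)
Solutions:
 v(x) = C1 + k*x^3/3 + x


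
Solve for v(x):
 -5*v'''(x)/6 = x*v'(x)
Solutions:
 v(x) = C1 + Integral(C2*airyai(-5^(2/3)*6^(1/3)*x/5) + C3*airybi(-5^(2/3)*6^(1/3)*x/5), x)


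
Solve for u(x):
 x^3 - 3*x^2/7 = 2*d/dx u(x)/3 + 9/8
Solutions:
 u(x) = C1 + 3*x^4/8 - 3*x^3/14 - 27*x/16


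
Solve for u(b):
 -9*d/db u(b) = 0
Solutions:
 u(b) = C1


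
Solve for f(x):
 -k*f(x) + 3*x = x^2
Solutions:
 f(x) = x*(3 - x)/k


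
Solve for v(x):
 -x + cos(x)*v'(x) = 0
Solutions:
 v(x) = C1 + Integral(x/cos(x), x)


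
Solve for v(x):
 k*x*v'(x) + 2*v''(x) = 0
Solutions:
 v(x) = Piecewise((-sqrt(pi)*C1*erf(sqrt(k)*x/2)/sqrt(k) - C2, (k > 0) | (k < 0)), (-C1*x - C2, True))


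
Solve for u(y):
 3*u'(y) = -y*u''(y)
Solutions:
 u(y) = C1 + C2/y^2


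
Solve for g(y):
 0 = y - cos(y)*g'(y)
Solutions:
 g(y) = C1 + Integral(y/cos(y), y)


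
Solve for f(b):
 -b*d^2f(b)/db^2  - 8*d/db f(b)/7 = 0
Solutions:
 f(b) = C1 + C2/b^(1/7)


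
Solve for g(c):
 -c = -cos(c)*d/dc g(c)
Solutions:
 g(c) = C1 + Integral(c/cos(c), c)


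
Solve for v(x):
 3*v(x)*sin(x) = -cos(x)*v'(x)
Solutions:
 v(x) = C1*cos(x)^3


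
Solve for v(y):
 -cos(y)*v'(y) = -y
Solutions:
 v(y) = C1 + Integral(y/cos(y), y)


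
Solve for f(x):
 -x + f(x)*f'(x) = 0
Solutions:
 f(x) = -sqrt(C1 + x^2)
 f(x) = sqrt(C1 + x^2)


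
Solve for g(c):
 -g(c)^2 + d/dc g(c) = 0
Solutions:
 g(c) = -1/(C1 + c)


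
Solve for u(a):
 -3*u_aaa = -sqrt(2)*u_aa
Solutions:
 u(a) = C1 + C2*a + C3*exp(sqrt(2)*a/3)


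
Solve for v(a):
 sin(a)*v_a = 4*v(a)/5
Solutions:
 v(a) = C1*(cos(a) - 1)^(2/5)/(cos(a) + 1)^(2/5)


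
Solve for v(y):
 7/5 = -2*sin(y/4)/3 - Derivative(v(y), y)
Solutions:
 v(y) = C1 - 7*y/5 + 8*cos(y/4)/3


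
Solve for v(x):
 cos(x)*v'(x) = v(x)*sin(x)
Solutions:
 v(x) = C1/cos(x)


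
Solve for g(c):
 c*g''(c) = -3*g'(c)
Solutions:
 g(c) = C1 + C2/c^2


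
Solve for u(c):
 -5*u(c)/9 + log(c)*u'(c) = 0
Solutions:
 u(c) = C1*exp(5*li(c)/9)


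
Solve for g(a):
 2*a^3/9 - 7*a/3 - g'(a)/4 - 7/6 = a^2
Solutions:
 g(a) = C1 + 2*a^4/9 - 4*a^3/3 - 14*a^2/3 - 14*a/3


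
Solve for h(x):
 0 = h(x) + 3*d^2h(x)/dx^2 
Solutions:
 h(x) = C1*sin(sqrt(3)*x/3) + C2*cos(sqrt(3)*x/3)


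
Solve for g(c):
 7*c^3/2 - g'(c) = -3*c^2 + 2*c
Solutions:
 g(c) = C1 + 7*c^4/8 + c^3 - c^2


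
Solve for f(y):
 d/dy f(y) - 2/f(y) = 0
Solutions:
 f(y) = -sqrt(C1 + 4*y)
 f(y) = sqrt(C1 + 4*y)


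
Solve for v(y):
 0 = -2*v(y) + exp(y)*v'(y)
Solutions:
 v(y) = C1*exp(-2*exp(-y))


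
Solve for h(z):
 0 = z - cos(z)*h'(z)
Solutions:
 h(z) = C1 + Integral(z/cos(z), z)


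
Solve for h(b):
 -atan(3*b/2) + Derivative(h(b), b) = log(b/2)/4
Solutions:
 h(b) = C1 + b*log(b)/4 + b*atan(3*b/2) - b/4 - b*log(2)/4 - log(9*b^2 + 4)/3


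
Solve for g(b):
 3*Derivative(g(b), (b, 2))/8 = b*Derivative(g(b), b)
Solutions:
 g(b) = C1 + C2*erfi(2*sqrt(3)*b/3)


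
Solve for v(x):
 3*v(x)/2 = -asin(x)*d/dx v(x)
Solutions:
 v(x) = C1*exp(-3*Integral(1/asin(x), x)/2)


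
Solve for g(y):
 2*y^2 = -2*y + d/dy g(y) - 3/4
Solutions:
 g(y) = C1 + 2*y^3/3 + y^2 + 3*y/4


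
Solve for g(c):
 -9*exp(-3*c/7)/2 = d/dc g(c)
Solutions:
 g(c) = C1 + 21*exp(-3*c/7)/2


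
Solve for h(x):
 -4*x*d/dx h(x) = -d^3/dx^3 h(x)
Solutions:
 h(x) = C1 + Integral(C2*airyai(2^(2/3)*x) + C3*airybi(2^(2/3)*x), x)


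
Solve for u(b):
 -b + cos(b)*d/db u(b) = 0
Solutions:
 u(b) = C1 + Integral(b/cos(b), b)


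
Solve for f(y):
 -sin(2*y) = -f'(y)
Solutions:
 f(y) = C1 - cos(2*y)/2


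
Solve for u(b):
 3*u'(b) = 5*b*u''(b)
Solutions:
 u(b) = C1 + C2*b^(8/5)


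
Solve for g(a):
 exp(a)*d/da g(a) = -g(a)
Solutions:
 g(a) = C1*exp(exp(-a))


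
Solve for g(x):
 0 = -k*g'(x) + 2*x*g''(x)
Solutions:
 g(x) = C1 + x^(re(k)/2 + 1)*(C2*sin(log(x)*Abs(im(k))/2) + C3*cos(log(x)*im(k)/2))


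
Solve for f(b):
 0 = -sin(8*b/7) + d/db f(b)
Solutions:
 f(b) = C1 - 7*cos(8*b/7)/8


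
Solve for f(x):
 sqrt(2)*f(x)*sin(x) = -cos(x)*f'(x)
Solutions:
 f(x) = C1*cos(x)^(sqrt(2))


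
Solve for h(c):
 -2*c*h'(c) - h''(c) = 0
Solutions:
 h(c) = C1 + C2*erf(c)


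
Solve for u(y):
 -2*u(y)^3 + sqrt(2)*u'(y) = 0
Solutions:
 u(y) = -sqrt(2)*sqrt(-1/(C1 + sqrt(2)*y))/2
 u(y) = sqrt(2)*sqrt(-1/(C1 + sqrt(2)*y))/2


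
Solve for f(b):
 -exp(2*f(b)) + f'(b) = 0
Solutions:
 f(b) = log(-sqrt(-1/(C1 + b))) - log(2)/2
 f(b) = log(-1/(C1 + b))/2 - log(2)/2


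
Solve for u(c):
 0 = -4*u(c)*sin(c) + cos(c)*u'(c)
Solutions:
 u(c) = C1/cos(c)^4


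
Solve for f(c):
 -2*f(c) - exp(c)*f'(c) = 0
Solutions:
 f(c) = C1*exp(2*exp(-c))


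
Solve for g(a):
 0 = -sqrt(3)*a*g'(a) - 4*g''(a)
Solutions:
 g(a) = C1 + C2*erf(sqrt(2)*3^(1/4)*a/4)


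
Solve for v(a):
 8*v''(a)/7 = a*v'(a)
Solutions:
 v(a) = C1 + C2*erfi(sqrt(7)*a/4)


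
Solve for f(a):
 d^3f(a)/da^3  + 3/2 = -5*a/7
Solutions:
 f(a) = C1 + C2*a + C3*a^2 - 5*a^4/168 - a^3/4


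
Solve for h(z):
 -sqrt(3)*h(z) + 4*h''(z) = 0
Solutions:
 h(z) = C1*exp(-3^(1/4)*z/2) + C2*exp(3^(1/4)*z/2)


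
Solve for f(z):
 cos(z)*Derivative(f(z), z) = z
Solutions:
 f(z) = C1 + Integral(z/cos(z), z)


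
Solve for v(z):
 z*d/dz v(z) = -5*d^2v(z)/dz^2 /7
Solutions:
 v(z) = C1 + C2*erf(sqrt(70)*z/10)


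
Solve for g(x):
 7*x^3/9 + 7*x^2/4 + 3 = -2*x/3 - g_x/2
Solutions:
 g(x) = C1 - 7*x^4/18 - 7*x^3/6 - 2*x^2/3 - 6*x


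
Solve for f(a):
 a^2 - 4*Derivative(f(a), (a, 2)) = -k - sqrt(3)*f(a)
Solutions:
 f(a) = C1*exp(-3^(1/4)*a/2) + C2*exp(3^(1/4)*a/2) - sqrt(3)*a^2/3 - sqrt(3)*k/3 - 8/3


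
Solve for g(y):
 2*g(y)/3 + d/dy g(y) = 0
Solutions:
 g(y) = C1*exp(-2*y/3)


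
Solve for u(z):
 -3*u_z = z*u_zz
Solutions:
 u(z) = C1 + C2/z^2


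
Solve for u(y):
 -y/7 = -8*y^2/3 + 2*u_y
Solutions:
 u(y) = C1 + 4*y^3/9 - y^2/28


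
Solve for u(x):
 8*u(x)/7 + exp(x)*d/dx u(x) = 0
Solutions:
 u(x) = C1*exp(8*exp(-x)/7)


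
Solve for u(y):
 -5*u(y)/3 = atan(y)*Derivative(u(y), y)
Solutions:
 u(y) = C1*exp(-5*Integral(1/atan(y), y)/3)


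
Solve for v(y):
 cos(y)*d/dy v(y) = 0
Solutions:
 v(y) = C1


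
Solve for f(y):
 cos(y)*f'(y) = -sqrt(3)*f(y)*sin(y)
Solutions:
 f(y) = C1*cos(y)^(sqrt(3))


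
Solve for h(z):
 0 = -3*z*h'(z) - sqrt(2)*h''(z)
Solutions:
 h(z) = C1 + C2*erf(2^(1/4)*sqrt(3)*z/2)


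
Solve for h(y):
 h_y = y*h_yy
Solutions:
 h(y) = C1 + C2*y^2


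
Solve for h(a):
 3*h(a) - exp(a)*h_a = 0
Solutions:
 h(a) = C1*exp(-3*exp(-a))


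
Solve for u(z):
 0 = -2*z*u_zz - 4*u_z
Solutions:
 u(z) = C1 + C2/z


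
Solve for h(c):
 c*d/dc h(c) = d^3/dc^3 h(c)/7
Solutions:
 h(c) = C1 + Integral(C2*airyai(7^(1/3)*c) + C3*airybi(7^(1/3)*c), c)


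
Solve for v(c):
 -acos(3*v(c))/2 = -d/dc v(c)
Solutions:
 Integral(1/acos(3*_y), (_y, v(c))) = C1 + c/2


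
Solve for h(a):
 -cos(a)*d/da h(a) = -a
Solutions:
 h(a) = C1 + Integral(a/cos(a), a)


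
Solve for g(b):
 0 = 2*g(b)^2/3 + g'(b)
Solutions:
 g(b) = 3/(C1 + 2*b)


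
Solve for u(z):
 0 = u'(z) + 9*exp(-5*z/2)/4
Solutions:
 u(z) = C1 + 9*exp(-5*z/2)/10


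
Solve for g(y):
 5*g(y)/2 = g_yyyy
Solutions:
 g(y) = C1*exp(-2^(3/4)*5^(1/4)*y/2) + C2*exp(2^(3/4)*5^(1/4)*y/2) + C3*sin(2^(3/4)*5^(1/4)*y/2) + C4*cos(2^(3/4)*5^(1/4)*y/2)


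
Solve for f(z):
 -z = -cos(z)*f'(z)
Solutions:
 f(z) = C1 + Integral(z/cos(z), z)


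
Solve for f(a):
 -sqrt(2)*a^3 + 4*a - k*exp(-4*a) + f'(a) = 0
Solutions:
 f(a) = C1 + sqrt(2)*a^4/4 - 2*a^2 - k*exp(-4*a)/4


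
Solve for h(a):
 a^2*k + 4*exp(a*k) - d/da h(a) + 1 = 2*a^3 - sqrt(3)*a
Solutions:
 h(a) = C1 - a^4/2 + a^3*k/3 + sqrt(3)*a^2/2 + a + 4*exp(a*k)/k


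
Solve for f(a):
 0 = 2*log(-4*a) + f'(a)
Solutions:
 f(a) = C1 - 2*a*log(-a) + 2*a*(1 - 2*log(2))


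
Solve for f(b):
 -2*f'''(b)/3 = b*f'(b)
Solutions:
 f(b) = C1 + Integral(C2*airyai(-2^(2/3)*3^(1/3)*b/2) + C3*airybi(-2^(2/3)*3^(1/3)*b/2), b)


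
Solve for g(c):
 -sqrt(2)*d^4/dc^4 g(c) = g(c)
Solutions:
 g(c) = (C1*sin(2^(3/8)*c/2) + C2*cos(2^(3/8)*c/2))*exp(-2^(3/8)*c/2) + (C3*sin(2^(3/8)*c/2) + C4*cos(2^(3/8)*c/2))*exp(2^(3/8)*c/2)


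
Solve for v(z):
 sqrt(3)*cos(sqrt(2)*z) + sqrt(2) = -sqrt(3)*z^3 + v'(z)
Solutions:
 v(z) = C1 + sqrt(3)*z^4/4 + sqrt(2)*z + sqrt(6)*sin(sqrt(2)*z)/2


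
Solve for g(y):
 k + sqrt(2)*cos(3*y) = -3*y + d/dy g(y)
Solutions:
 g(y) = C1 + k*y + 3*y^2/2 + sqrt(2)*sin(3*y)/3


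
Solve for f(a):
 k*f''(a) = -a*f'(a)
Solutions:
 f(a) = C1 + C2*sqrt(k)*erf(sqrt(2)*a*sqrt(1/k)/2)


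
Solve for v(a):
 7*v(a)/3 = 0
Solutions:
 v(a) = 0


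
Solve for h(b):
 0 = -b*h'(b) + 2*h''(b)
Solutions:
 h(b) = C1 + C2*erfi(b/2)


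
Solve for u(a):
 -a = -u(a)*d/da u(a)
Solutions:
 u(a) = -sqrt(C1 + a^2)
 u(a) = sqrt(C1 + a^2)


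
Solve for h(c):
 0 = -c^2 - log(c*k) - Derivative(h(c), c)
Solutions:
 h(c) = C1 - c^3/3 - c*log(c*k) + c


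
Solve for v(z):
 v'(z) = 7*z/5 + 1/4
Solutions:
 v(z) = C1 + 7*z^2/10 + z/4


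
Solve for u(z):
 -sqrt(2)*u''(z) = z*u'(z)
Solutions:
 u(z) = C1 + C2*erf(2^(1/4)*z/2)


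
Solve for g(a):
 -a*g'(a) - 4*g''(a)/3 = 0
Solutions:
 g(a) = C1 + C2*erf(sqrt(6)*a/4)


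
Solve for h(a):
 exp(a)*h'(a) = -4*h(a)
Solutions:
 h(a) = C1*exp(4*exp(-a))


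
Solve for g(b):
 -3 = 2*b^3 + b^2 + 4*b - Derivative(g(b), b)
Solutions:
 g(b) = C1 + b^4/2 + b^3/3 + 2*b^2 + 3*b


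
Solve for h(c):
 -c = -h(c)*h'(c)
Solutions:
 h(c) = -sqrt(C1 + c^2)
 h(c) = sqrt(C1 + c^2)


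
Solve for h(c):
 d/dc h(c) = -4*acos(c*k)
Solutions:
 h(c) = C1 - 4*Piecewise((c*acos(c*k) - sqrt(-c^2*k^2 + 1)/k, Ne(k, 0)), (pi*c/2, True))


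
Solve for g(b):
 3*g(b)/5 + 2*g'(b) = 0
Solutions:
 g(b) = C1*exp(-3*b/10)


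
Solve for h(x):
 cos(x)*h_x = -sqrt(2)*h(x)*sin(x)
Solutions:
 h(x) = C1*cos(x)^(sqrt(2))


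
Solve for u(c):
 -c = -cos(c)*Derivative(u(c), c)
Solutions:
 u(c) = C1 + Integral(c/cos(c), c)


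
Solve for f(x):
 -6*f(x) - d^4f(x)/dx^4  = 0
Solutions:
 f(x) = (C1*sin(2^(3/4)*3^(1/4)*x/2) + C2*cos(2^(3/4)*3^(1/4)*x/2))*exp(-2^(3/4)*3^(1/4)*x/2) + (C3*sin(2^(3/4)*3^(1/4)*x/2) + C4*cos(2^(3/4)*3^(1/4)*x/2))*exp(2^(3/4)*3^(1/4)*x/2)


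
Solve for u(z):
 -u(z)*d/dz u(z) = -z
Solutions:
 u(z) = -sqrt(C1 + z^2)
 u(z) = sqrt(C1 + z^2)


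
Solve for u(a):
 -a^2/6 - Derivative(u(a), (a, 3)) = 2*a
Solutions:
 u(a) = C1 + C2*a + C3*a^2 - a^5/360 - a^4/12


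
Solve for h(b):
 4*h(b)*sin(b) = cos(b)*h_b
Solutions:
 h(b) = C1/cos(b)^4


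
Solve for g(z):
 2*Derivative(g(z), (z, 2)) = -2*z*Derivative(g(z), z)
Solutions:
 g(z) = C1 + C2*erf(sqrt(2)*z/2)


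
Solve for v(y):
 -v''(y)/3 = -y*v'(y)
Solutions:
 v(y) = C1 + C2*erfi(sqrt(6)*y/2)


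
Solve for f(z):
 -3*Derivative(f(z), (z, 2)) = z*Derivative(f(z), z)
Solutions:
 f(z) = C1 + C2*erf(sqrt(6)*z/6)


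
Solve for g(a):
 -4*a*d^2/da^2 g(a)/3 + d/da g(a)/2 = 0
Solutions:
 g(a) = C1 + C2*a^(11/8)


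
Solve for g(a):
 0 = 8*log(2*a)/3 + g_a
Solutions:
 g(a) = C1 - 8*a*log(a)/3 - 8*a*log(2)/3 + 8*a/3


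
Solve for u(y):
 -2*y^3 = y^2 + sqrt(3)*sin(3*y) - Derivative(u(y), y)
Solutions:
 u(y) = C1 + y^4/2 + y^3/3 - sqrt(3)*cos(3*y)/3


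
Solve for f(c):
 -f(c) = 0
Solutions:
 f(c) = 0


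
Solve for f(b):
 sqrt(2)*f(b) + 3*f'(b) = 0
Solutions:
 f(b) = C1*exp(-sqrt(2)*b/3)


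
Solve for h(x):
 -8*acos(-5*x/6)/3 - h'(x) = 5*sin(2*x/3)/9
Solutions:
 h(x) = C1 - 8*x*acos(-5*x/6)/3 - 8*sqrt(36 - 25*x^2)/15 + 5*cos(2*x/3)/6


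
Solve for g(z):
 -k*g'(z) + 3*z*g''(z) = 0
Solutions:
 g(z) = C1 + z^(re(k)/3 + 1)*(C2*sin(log(z)*Abs(im(k))/3) + C3*cos(log(z)*im(k)/3))


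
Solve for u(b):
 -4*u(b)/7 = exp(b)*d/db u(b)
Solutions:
 u(b) = C1*exp(4*exp(-b)/7)


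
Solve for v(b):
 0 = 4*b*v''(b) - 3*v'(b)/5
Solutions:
 v(b) = C1 + C2*b^(23/20)


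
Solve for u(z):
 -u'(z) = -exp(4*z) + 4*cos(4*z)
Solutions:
 u(z) = C1 + exp(4*z)/4 - sin(4*z)


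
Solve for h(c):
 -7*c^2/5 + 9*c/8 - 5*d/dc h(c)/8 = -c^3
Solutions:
 h(c) = C1 + 2*c^4/5 - 56*c^3/75 + 9*c^2/10


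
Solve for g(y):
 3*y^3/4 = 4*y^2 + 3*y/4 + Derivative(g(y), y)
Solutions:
 g(y) = C1 + 3*y^4/16 - 4*y^3/3 - 3*y^2/8


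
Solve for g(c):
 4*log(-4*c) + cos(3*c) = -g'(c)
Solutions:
 g(c) = C1 - 4*c*log(-c) - 8*c*log(2) + 4*c - sin(3*c)/3


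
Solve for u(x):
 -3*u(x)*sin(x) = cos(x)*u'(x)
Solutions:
 u(x) = C1*cos(x)^3


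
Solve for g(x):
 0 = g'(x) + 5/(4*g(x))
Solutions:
 g(x) = -sqrt(C1 - 10*x)/2
 g(x) = sqrt(C1 - 10*x)/2


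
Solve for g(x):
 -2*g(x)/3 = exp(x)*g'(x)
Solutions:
 g(x) = C1*exp(2*exp(-x)/3)


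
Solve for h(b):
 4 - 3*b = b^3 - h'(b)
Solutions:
 h(b) = C1 + b^4/4 + 3*b^2/2 - 4*b


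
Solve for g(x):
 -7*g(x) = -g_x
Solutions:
 g(x) = C1*exp(7*x)


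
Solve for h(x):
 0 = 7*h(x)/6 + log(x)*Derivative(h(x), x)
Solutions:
 h(x) = C1*exp(-7*li(x)/6)


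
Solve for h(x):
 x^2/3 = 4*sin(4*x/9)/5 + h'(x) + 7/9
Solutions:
 h(x) = C1 + x^3/9 - 7*x/9 + 9*cos(4*x/9)/5


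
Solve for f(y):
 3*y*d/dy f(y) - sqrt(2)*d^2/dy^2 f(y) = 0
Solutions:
 f(y) = C1 + C2*erfi(2^(1/4)*sqrt(3)*y/2)


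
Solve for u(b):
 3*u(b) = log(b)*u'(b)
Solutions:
 u(b) = C1*exp(3*li(b))


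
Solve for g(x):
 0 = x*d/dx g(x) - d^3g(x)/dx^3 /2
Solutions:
 g(x) = C1 + Integral(C2*airyai(2^(1/3)*x) + C3*airybi(2^(1/3)*x), x)


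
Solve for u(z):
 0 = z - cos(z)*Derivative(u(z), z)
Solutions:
 u(z) = C1 + Integral(z/cos(z), z)


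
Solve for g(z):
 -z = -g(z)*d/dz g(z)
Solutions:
 g(z) = -sqrt(C1 + z^2)
 g(z) = sqrt(C1 + z^2)


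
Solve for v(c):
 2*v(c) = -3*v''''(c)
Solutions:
 v(c) = (C1*sin(6^(3/4)*c/6) + C2*cos(6^(3/4)*c/6))*exp(-6^(3/4)*c/6) + (C3*sin(6^(3/4)*c/6) + C4*cos(6^(3/4)*c/6))*exp(6^(3/4)*c/6)


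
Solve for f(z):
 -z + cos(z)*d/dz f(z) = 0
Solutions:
 f(z) = C1 + Integral(z/cos(z), z)


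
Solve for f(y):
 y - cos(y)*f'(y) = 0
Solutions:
 f(y) = C1 + Integral(y/cos(y), y)


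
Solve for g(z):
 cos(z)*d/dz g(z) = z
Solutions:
 g(z) = C1 + Integral(z/cos(z), z)


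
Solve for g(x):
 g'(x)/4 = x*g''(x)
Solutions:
 g(x) = C1 + C2*x^(5/4)


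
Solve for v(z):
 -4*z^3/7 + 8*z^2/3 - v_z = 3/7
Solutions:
 v(z) = C1 - z^4/7 + 8*z^3/9 - 3*z/7


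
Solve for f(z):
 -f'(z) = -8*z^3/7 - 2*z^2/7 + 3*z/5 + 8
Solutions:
 f(z) = C1 + 2*z^4/7 + 2*z^3/21 - 3*z^2/10 - 8*z


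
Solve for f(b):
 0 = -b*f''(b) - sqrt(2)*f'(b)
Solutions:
 f(b) = C1 + C2*b^(1 - sqrt(2))


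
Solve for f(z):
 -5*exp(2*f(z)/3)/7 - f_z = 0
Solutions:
 f(z) = 3*log(-sqrt(-1/(C1 - 5*z))) - 3*log(2) + 3*log(42)/2
 f(z) = 3*log(-1/(C1 - 5*z))/2 - 3*log(2) + 3*log(42)/2


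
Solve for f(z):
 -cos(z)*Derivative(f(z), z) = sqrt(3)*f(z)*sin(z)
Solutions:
 f(z) = C1*cos(z)^(sqrt(3))


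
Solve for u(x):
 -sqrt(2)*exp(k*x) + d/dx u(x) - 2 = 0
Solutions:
 u(x) = C1 + 2*x + sqrt(2)*exp(k*x)/k


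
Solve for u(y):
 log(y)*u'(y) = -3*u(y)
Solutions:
 u(y) = C1*exp(-3*li(y))


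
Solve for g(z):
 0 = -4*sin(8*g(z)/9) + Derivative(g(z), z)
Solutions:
 -4*z + 9*log(cos(8*g(z)/9) - 1)/16 - 9*log(cos(8*g(z)/9) + 1)/16 = C1


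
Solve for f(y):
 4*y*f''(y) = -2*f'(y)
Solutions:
 f(y) = C1 + C2*sqrt(y)


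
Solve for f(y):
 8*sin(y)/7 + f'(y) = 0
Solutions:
 f(y) = C1 + 8*cos(y)/7


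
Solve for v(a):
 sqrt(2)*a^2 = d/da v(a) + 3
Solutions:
 v(a) = C1 + sqrt(2)*a^3/3 - 3*a


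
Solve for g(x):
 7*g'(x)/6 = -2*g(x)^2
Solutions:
 g(x) = 7/(C1 + 12*x)


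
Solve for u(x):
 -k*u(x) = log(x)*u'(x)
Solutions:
 u(x) = C1*exp(-k*li(x))


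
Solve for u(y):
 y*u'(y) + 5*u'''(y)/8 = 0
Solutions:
 u(y) = C1 + Integral(C2*airyai(-2*5^(2/3)*y/5) + C3*airybi(-2*5^(2/3)*y/5), y)


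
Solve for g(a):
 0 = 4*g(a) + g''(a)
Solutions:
 g(a) = C1*sin(2*a) + C2*cos(2*a)


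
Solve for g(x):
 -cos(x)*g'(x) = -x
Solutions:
 g(x) = C1 + Integral(x/cos(x), x)


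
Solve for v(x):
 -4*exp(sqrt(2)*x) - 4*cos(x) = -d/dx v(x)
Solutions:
 v(x) = C1 + 2*sqrt(2)*exp(sqrt(2)*x) + 4*sin(x)


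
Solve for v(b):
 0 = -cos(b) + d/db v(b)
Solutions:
 v(b) = C1 + sin(b)


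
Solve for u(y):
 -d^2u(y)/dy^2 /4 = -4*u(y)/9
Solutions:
 u(y) = C1*exp(-4*y/3) + C2*exp(4*y/3)


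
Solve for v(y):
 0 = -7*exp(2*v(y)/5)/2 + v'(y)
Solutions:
 v(y) = 5*log(-sqrt(-1/(C1 + 7*y))) + 5*log(5)/2
 v(y) = 5*log(-1/(C1 + 7*y))/2 + 5*log(5)/2


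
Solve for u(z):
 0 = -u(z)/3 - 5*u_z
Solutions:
 u(z) = C1*exp(-z/15)


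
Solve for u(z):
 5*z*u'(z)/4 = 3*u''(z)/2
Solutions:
 u(z) = C1 + C2*erfi(sqrt(15)*z/6)


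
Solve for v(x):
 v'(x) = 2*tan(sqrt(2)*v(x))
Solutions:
 v(x) = sqrt(2)*(pi - asin(C1*exp(2*sqrt(2)*x)))/2
 v(x) = sqrt(2)*asin(C1*exp(2*sqrt(2)*x))/2


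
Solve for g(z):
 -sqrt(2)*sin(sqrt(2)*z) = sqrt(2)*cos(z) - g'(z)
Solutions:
 g(z) = C1 + sqrt(2)*sin(z) - cos(sqrt(2)*z)


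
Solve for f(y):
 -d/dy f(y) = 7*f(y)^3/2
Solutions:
 f(y) = -sqrt(-1/(C1 - 7*y))
 f(y) = sqrt(-1/(C1 - 7*y))


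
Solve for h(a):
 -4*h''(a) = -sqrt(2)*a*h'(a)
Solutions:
 h(a) = C1 + C2*erfi(2^(3/4)*a/4)


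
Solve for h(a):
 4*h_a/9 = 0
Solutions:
 h(a) = C1


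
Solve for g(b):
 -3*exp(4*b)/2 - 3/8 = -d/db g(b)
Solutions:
 g(b) = C1 + 3*b/8 + 3*exp(4*b)/8


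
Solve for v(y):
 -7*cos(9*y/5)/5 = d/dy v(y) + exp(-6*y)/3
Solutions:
 v(y) = C1 - 7*sin(9*y/5)/9 + exp(-6*y)/18


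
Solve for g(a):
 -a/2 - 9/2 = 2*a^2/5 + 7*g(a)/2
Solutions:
 g(a) = -4*a^2/35 - a/7 - 9/7


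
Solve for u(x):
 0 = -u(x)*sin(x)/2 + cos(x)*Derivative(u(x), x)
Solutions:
 u(x) = C1/sqrt(cos(x))


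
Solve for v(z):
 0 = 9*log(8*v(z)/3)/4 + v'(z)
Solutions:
 4*Integral(1/(log(_y) - log(3) + 3*log(2)), (_y, v(z)))/9 = C1 - z


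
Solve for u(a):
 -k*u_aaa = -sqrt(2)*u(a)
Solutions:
 u(a) = C1*exp(2^(1/6)*a*(1/k)^(1/3)) + C2*exp(2^(1/6)*a*(-1 + sqrt(3)*I)*(1/k)^(1/3)/2) + C3*exp(-2^(1/6)*a*(1 + sqrt(3)*I)*(1/k)^(1/3)/2)


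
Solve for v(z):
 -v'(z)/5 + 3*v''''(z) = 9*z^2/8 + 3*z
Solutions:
 v(z) = C1 + C4*exp(15^(2/3)*z/15) - 15*z^3/8 - 15*z^2/2 + (C2*sin(3^(1/6)*5^(2/3)*z/10) + C3*cos(3^(1/6)*5^(2/3)*z/10))*exp(-15^(2/3)*z/30)


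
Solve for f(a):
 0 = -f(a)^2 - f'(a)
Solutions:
 f(a) = 1/(C1 + a)


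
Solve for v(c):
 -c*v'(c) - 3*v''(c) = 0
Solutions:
 v(c) = C1 + C2*erf(sqrt(6)*c/6)


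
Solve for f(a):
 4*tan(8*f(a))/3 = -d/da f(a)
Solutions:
 f(a) = -asin(C1*exp(-32*a/3))/8 + pi/8
 f(a) = asin(C1*exp(-32*a/3))/8


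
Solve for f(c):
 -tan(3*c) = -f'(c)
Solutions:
 f(c) = C1 - log(cos(3*c))/3


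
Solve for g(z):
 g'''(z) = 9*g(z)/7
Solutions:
 g(z) = C3*exp(21^(2/3)*z/7) + (C1*sin(3*3^(1/6)*7^(2/3)*z/14) + C2*cos(3*3^(1/6)*7^(2/3)*z/14))*exp(-21^(2/3)*z/14)


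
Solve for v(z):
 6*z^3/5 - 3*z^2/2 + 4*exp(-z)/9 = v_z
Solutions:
 v(z) = C1 + 3*z^4/10 - z^3/2 - 4*exp(-z)/9


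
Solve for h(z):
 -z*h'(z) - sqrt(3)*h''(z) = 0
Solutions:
 h(z) = C1 + C2*erf(sqrt(2)*3^(3/4)*z/6)


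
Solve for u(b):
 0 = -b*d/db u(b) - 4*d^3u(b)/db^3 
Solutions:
 u(b) = C1 + Integral(C2*airyai(-2^(1/3)*b/2) + C3*airybi(-2^(1/3)*b/2), b)


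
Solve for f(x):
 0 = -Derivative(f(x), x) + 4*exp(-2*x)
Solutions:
 f(x) = C1 - 2*exp(-2*x)


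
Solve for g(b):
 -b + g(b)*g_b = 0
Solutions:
 g(b) = -sqrt(C1 + b^2)
 g(b) = sqrt(C1 + b^2)


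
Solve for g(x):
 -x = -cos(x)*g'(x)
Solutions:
 g(x) = C1 + Integral(x/cos(x), x)


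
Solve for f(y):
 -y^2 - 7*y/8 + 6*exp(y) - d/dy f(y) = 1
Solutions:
 f(y) = C1 - y^3/3 - 7*y^2/16 - y + 6*exp(y)


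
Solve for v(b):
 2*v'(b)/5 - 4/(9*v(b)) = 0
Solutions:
 v(b) = -sqrt(C1 + 20*b)/3
 v(b) = sqrt(C1 + 20*b)/3


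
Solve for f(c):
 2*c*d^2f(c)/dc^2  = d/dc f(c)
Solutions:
 f(c) = C1 + C2*c^(3/2)


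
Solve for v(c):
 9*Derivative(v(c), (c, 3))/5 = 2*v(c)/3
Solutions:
 v(c) = C3*exp(10^(1/3)*c/3) + (C1*sin(10^(1/3)*sqrt(3)*c/6) + C2*cos(10^(1/3)*sqrt(3)*c/6))*exp(-10^(1/3)*c/6)


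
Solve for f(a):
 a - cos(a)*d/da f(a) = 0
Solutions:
 f(a) = C1 + Integral(a/cos(a), a)


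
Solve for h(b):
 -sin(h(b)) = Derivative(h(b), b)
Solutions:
 h(b) = -acos((-C1 - exp(2*b))/(C1 - exp(2*b))) + 2*pi
 h(b) = acos((-C1 - exp(2*b))/(C1 - exp(2*b)))


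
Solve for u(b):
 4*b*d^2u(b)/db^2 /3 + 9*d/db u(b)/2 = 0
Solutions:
 u(b) = C1 + C2/b^(19/8)


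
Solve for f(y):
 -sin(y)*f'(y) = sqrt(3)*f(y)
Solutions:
 f(y) = C1*(cos(y) + 1)^(sqrt(3)/2)/(cos(y) - 1)^(sqrt(3)/2)


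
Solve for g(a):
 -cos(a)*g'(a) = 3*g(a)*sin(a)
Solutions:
 g(a) = C1*cos(a)^3


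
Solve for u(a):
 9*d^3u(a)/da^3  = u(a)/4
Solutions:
 u(a) = C3*exp(6^(1/3)*a/6) + (C1*sin(2^(1/3)*3^(5/6)*a/12) + C2*cos(2^(1/3)*3^(5/6)*a/12))*exp(-6^(1/3)*a/12)


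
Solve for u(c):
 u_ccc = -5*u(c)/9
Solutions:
 u(c) = C3*exp(-15^(1/3)*c/3) + (C1*sin(3^(5/6)*5^(1/3)*c/6) + C2*cos(3^(5/6)*5^(1/3)*c/6))*exp(15^(1/3)*c/6)


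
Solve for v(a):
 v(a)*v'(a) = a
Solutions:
 v(a) = -sqrt(C1 + a^2)
 v(a) = sqrt(C1 + a^2)


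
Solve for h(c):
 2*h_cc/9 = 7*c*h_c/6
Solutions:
 h(c) = C1 + C2*erfi(sqrt(42)*c/4)


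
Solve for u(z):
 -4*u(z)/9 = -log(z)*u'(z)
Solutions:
 u(z) = C1*exp(4*li(z)/9)


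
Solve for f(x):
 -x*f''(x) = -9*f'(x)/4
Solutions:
 f(x) = C1 + C2*x^(13/4)


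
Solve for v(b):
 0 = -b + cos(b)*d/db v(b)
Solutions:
 v(b) = C1 + Integral(b/cos(b), b)


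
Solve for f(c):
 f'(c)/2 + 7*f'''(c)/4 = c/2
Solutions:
 f(c) = C1 + C2*sin(sqrt(14)*c/7) + C3*cos(sqrt(14)*c/7) + c^2/2


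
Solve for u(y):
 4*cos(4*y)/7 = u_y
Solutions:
 u(y) = C1 + sin(4*y)/7


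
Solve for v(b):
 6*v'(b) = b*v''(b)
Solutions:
 v(b) = C1 + C2*b^7


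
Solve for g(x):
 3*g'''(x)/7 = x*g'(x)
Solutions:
 g(x) = C1 + Integral(C2*airyai(3^(2/3)*7^(1/3)*x/3) + C3*airybi(3^(2/3)*7^(1/3)*x/3), x)


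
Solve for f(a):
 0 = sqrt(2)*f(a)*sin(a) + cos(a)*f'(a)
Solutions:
 f(a) = C1*cos(a)^(sqrt(2))


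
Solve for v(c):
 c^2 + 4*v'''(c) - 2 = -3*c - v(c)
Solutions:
 v(c) = C3*exp(-2^(1/3)*c/2) - c^2 - 3*c + (C1*sin(2^(1/3)*sqrt(3)*c/4) + C2*cos(2^(1/3)*sqrt(3)*c/4))*exp(2^(1/3)*c/4) + 2


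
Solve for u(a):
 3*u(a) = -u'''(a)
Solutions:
 u(a) = C3*exp(-3^(1/3)*a) + (C1*sin(3^(5/6)*a/2) + C2*cos(3^(5/6)*a/2))*exp(3^(1/3)*a/2)


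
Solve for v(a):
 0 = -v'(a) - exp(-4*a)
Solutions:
 v(a) = C1 + exp(-4*a)/4


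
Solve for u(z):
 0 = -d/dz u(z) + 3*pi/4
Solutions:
 u(z) = C1 + 3*pi*z/4


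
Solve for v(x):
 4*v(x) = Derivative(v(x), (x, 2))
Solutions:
 v(x) = C1*exp(-2*x) + C2*exp(2*x)


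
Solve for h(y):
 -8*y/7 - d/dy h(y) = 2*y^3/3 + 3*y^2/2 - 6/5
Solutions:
 h(y) = C1 - y^4/6 - y^3/2 - 4*y^2/7 + 6*y/5


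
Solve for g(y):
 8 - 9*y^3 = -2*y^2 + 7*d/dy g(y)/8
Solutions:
 g(y) = C1 - 18*y^4/7 + 16*y^3/21 + 64*y/7


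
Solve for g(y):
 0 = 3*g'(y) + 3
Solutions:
 g(y) = C1 - y


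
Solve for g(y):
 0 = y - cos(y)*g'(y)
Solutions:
 g(y) = C1 + Integral(y/cos(y), y)


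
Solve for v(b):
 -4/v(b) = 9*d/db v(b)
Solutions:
 v(b) = -sqrt(C1 - 8*b)/3
 v(b) = sqrt(C1 - 8*b)/3


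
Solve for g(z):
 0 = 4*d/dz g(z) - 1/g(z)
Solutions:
 g(z) = -sqrt(C1 + 2*z)/2
 g(z) = sqrt(C1 + 2*z)/2


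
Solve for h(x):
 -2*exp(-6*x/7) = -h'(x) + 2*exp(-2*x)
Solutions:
 h(x) = C1 - exp(-2*x) - 7*exp(-6*x/7)/3


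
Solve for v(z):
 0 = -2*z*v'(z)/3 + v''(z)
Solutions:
 v(z) = C1 + C2*erfi(sqrt(3)*z/3)


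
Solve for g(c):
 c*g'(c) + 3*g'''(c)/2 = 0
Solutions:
 g(c) = C1 + Integral(C2*airyai(-2^(1/3)*3^(2/3)*c/3) + C3*airybi(-2^(1/3)*3^(2/3)*c/3), c)


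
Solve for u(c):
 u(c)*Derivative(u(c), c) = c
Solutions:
 u(c) = -sqrt(C1 + c^2)
 u(c) = sqrt(C1 + c^2)


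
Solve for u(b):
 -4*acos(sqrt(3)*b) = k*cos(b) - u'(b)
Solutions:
 u(b) = C1 + 4*b*acos(sqrt(3)*b) + k*sin(b) - 4*sqrt(3)*sqrt(1 - 3*b^2)/3


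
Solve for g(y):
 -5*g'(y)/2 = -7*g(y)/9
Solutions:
 g(y) = C1*exp(14*y/45)


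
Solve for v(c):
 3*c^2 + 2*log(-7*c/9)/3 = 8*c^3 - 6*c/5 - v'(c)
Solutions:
 v(c) = C1 + 2*c^4 - c^3 - 3*c^2/5 - 2*c*log(-c)/3 + c*(-log(7) + 2/3 + log(21)/3 + log(3))


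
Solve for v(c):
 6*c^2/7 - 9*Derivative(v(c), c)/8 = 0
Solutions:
 v(c) = C1 + 16*c^3/63


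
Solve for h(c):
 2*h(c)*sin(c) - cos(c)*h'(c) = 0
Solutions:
 h(c) = C1/cos(c)^2


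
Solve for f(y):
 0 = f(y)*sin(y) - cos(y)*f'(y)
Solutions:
 f(y) = C1/cos(y)


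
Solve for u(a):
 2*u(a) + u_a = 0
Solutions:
 u(a) = C1*exp(-2*a)


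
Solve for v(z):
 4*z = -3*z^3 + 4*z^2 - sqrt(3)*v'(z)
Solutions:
 v(z) = C1 - sqrt(3)*z^4/4 + 4*sqrt(3)*z^3/9 - 2*sqrt(3)*z^2/3


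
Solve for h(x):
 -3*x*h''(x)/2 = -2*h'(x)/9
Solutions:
 h(x) = C1 + C2*x^(31/27)


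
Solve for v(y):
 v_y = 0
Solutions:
 v(y) = C1


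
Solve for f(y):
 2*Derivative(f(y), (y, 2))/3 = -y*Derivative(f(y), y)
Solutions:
 f(y) = C1 + C2*erf(sqrt(3)*y/2)


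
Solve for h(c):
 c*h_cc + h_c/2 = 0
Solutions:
 h(c) = C1 + C2*sqrt(c)


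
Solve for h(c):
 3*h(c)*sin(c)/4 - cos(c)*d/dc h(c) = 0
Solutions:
 h(c) = C1/cos(c)^(3/4)


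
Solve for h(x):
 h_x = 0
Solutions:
 h(x) = C1


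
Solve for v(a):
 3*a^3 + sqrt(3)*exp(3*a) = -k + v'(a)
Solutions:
 v(a) = C1 + 3*a^4/4 + a*k + sqrt(3)*exp(3*a)/3


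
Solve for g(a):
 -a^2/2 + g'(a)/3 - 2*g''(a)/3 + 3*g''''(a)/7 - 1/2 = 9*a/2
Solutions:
 g(a) = C1 + C2*exp(a*(4*18^(1/3)*7^(2/3)/(sqrt(57) + 27)^(1/3) + 84^(1/3)*(sqrt(57) + 27)^(1/3))/36)*sin(3^(1/6)*a*(-28^(1/3)*3^(2/3)*(sqrt(57) + 27)^(1/3) + 12*2^(1/3)*7^(2/3)/(sqrt(57) + 27)^(1/3))/36) + C3*exp(a*(4*18^(1/3)*7^(2/3)/(sqrt(57) + 27)^(1/3) + 84^(1/3)*(sqrt(57) + 27)^(1/3))/36)*cos(3^(1/6)*a*(-28^(1/3)*3^(2/3)*(sqrt(57) + 27)^(1/3) + 12*2^(1/3)*7^(2/3)/(sqrt(57) + 27)^(1/3))/36) + C4*exp(-a*(4*18^(1/3)*7^(2/3)/(sqrt(57) + 27)^(1/3) + 84^(1/3)*(sqrt(57) + 27)^(1/3))/18) + a^3/2 + 39*a^2/4 + 81*a/2


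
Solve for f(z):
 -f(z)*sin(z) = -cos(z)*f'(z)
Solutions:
 f(z) = C1/cos(z)


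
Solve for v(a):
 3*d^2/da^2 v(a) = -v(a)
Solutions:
 v(a) = C1*sin(sqrt(3)*a/3) + C2*cos(sqrt(3)*a/3)


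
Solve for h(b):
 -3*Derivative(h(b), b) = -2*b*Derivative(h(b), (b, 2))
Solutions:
 h(b) = C1 + C2*b^(5/2)


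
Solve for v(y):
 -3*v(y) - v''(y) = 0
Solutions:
 v(y) = C1*sin(sqrt(3)*y) + C2*cos(sqrt(3)*y)


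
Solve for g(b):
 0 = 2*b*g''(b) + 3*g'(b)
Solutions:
 g(b) = C1 + C2/sqrt(b)


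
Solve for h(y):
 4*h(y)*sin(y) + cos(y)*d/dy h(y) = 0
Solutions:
 h(y) = C1*cos(y)^4


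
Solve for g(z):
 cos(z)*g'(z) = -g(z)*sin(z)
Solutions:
 g(z) = C1*cos(z)


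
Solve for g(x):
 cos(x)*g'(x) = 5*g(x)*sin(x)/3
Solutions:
 g(x) = C1/cos(x)^(5/3)


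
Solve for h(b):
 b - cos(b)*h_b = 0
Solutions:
 h(b) = C1 + Integral(b/cos(b), b)


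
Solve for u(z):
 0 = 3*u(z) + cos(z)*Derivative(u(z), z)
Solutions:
 u(z) = C1*(sin(z) - 1)^(3/2)/(sin(z) + 1)^(3/2)


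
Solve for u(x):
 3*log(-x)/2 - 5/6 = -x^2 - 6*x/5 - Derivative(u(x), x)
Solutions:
 u(x) = C1 - x^3/3 - 3*x^2/5 - 3*x*log(-x)/2 + 7*x/3


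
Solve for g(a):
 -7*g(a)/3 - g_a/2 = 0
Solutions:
 g(a) = C1*exp(-14*a/3)


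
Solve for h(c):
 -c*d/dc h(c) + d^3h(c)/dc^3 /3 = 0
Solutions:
 h(c) = C1 + Integral(C2*airyai(3^(1/3)*c) + C3*airybi(3^(1/3)*c), c)


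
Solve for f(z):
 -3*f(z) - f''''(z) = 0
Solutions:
 f(z) = (C1*sin(sqrt(2)*3^(1/4)*z/2) + C2*cos(sqrt(2)*3^(1/4)*z/2))*exp(-sqrt(2)*3^(1/4)*z/2) + (C3*sin(sqrt(2)*3^(1/4)*z/2) + C4*cos(sqrt(2)*3^(1/4)*z/2))*exp(sqrt(2)*3^(1/4)*z/2)


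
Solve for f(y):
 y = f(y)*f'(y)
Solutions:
 f(y) = -sqrt(C1 + y^2)
 f(y) = sqrt(C1 + y^2)


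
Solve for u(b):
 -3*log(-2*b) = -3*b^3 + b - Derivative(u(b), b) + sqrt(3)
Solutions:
 u(b) = C1 - 3*b^4/4 + b^2/2 + 3*b*log(-b) + b*(-3 + sqrt(3) + 3*log(2))


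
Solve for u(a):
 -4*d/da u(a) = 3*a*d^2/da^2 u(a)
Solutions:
 u(a) = C1 + C2/a^(1/3)


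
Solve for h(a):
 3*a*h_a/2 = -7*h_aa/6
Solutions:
 h(a) = C1 + C2*erf(3*sqrt(14)*a/14)


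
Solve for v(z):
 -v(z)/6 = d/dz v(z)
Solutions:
 v(z) = C1*exp(-z/6)


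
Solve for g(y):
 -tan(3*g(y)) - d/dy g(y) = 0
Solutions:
 g(y) = -asin(C1*exp(-3*y))/3 + pi/3
 g(y) = asin(C1*exp(-3*y))/3


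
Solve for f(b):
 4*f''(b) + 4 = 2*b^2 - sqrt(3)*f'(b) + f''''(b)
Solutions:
 f(b) = C1 + C2*exp(-sqrt(3)*b) + C3*exp(b*(sqrt(3) + sqrt(7))/2) + C4*exp(b*(-sqrt(7) + sqrt(3))/2) + 2*sqrt(3)*b^3/9 - 8*b^2/3 + 52*sqrt(3)*b/9
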